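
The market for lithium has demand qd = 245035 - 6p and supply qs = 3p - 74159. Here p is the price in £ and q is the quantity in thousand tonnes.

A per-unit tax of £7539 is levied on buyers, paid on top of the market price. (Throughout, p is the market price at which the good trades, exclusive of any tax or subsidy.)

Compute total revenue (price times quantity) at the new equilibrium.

Original equilibrium: 245035 - 6p = 3p - 74159 gives 319194 = 9p, so p = 35466 and q = 32239.
Since buyers pay the price plus the tax, the effective demand curve becomes qd = 199801 - 6p.
New equilibrium: 199801 - 6p = 3p - 74159 ⇒ 273960 = 9p ⇒ p = 30440, q = 17161.
New expenditure = 30440 × 17161 = 522380840.

522380840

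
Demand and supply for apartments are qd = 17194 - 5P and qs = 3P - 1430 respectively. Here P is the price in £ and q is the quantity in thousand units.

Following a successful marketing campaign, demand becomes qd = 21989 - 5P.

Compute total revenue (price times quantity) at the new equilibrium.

Before the shock: 17194 - 5P = 3P - 1430 ⇒ 18624 = 8P ⇒ P = 2328, q = 5554.
With the change applied: demand qd = 21989 - 5P, supply qs = 3P - 1430.
Equate the new curves: 21989 - 5P = 3P - 1430, giving 23419 = 8P, P = 2927.375, q = 7352.125.
New expenditure = 2927.375 × 7352.125 = 21522426.921875.

21522426.921875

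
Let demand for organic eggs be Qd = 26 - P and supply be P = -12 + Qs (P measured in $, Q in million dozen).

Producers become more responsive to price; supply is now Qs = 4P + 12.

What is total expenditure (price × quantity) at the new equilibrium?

Original equilibrium: 26 - P = P + 12 gives 14 = 2P, so P = 7 and Q = 19.
After the shift, demand is Qd = 26 - P and supply is Qs = 4P + 12.
Setting them equal: 26 - P = 4P + 12 → 14 = 5P, so P = 2.8 and Q = 23.2.
New expenditure = 2.8 × 23.2 = 64.96.

64.96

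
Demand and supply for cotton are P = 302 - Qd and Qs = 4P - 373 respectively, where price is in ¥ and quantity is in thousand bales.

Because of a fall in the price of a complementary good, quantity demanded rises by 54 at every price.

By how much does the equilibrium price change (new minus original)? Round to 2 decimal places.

Original equilibrium: 302 - P = 4P - 373 gives 675 = 5P, so P = 135 and Q = 167.
After the shift, demand is Qd = 356 - P and supply is Qs = 4P - 373.
Setting them equal: 356 - P = 4P - 373 → 729 = 5P, so P = 145.8 and Q = 210.2.
ΔP = 145.8 − 135 = +10.80.

+10.80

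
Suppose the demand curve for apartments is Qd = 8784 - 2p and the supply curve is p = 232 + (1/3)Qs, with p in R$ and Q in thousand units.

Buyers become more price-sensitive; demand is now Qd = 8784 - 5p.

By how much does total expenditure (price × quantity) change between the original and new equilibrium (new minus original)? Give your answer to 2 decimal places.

-6076917.00

Solve the original market: 8784 - 2p = 3p - 696, hence p = 1896 and Q = 4992.
With the change applied: demand Qd = 8784 - 5p, supply Qs = 3p - 696.
Equate the new curves: 8784 - 5p = 3p - 696, giving 9480 = 8p, p = 1185, Q = 2859.
Expenditure moves from 1896×4992 = 9464832 to 1185×2859 = 3387915; change = -6076917.00.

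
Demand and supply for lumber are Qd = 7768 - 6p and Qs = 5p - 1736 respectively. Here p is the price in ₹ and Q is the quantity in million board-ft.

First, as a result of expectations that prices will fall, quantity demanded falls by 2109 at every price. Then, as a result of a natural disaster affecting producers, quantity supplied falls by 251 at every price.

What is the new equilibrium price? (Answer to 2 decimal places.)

Initially, 7768 - 6p = 5p - 1736, so 9504 = 11p and p = 864, Q = 2584.
The new curves are Qd = 5659 - 6p (demand) and Qs = 5p - 1987 (supply).
Setting them equal: 5659 - 6p = 5p - 1987 → 7646 = 11p, so p = 7646/11 ≈ 695.0909 and Q = 16373/11 ≈ 1488.4545.

695.09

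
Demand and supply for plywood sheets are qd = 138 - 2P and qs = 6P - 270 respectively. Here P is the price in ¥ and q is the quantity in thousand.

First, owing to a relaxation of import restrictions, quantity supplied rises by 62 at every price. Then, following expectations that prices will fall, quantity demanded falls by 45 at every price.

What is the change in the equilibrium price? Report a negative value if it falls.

Solve the original market: 138 - 2P = 6P - 270, hence P = 51 and q = 36.
The new curves are qd = 93 - 2P (demand) and qs = 6P - 208 (supply).
Equate the new curves: 93 - 2P = 6P - 208, giving 301 = 8P, P = 37.625, q = 17.75.
ΔP = 37.625 − 51 = -13.375.

-13.375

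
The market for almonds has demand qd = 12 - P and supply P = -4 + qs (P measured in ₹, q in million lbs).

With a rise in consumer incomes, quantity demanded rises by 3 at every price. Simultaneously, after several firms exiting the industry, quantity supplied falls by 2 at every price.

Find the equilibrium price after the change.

Initially, 12 - P = P + 4, so 8 = 2P and P = 4, q = 8.
The shock moves the curves to qd = 15 - P and qs = P + 2.
Setting them equal: 15 - P = P + 2 → 13 = 2P, so P = 6.5 and q = 8.5.

6.5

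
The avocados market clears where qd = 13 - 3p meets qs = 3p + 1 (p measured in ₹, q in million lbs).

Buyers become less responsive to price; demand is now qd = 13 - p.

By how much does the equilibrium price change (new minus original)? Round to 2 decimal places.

Original equilibrium: 13 - 3p = 3p + 1 gives 12 = 6p, so p = 2 and q = 7.
With the change applied: demand qd = 13 - p, supply qs = 3p + 1.
Equate the new curves: 13 - p = 3p + 1, giving 12 = 4p, p = 3, q = 10.
Δp = 3 − 2 = +1.00.

+1.00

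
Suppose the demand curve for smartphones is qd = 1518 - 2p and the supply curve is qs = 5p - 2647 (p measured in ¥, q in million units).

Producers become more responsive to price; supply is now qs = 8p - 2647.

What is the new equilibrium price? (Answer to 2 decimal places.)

Initially, 1518 - 2p = 5p - 2647, so 4165 = 7p and p = 595, q = 328.
With the change applied: demand qd = 1518 - 2p, supply qs = 8p - 2647.
Setting them equal: 1518 - 2p = 8p - 2647 → 4165 = 10p, so p = 416.5 and q = 685.

416.50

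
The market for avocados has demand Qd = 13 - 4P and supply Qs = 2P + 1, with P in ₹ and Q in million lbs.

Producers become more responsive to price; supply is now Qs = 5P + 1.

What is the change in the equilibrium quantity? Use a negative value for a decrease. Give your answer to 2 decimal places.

Before the shock: 13 - 4P = 2P + 1 ⇒ 12 = 6P ⇒ P = 2, Q = 5.
The shock moves the curves to Qd = 13 - 4P and Qs = 5P + 1.
Clearing the new market: 13 - 4P = 5P + 1, so P = 4/3 ≈ 1.3333 and Q = 23/3 ≈ 7.6667.
ΔQ = 7.6667 − 5 = +2.67.

+2.67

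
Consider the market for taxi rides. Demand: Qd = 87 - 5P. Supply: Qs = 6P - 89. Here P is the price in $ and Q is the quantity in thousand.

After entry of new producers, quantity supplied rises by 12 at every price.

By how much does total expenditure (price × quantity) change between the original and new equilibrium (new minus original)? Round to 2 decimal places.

Solve the original market: 87 - 5P = 6P - 89, hence P = 16 and Q = 7.
With the change applied: demand Qd = 87 - 5P, supply Qs = 6P - 77.
Clearing the new market: 87 - 5P = 6P - 77, so P = 164/11 ≈ 14.9091 and Q = 137/11 ≈ 12.4545.
Expenditure moves from 16×7 = 112 to 14.9091×12.4545 = 185.6860; change = +73.69.

+73.69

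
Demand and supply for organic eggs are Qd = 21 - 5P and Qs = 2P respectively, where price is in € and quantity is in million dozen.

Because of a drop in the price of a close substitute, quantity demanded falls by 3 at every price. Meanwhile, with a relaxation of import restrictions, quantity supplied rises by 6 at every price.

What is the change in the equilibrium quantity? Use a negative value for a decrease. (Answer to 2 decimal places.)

Solve the original market: 21 - 5P = 2P, hence P = 3 and Q = 6.
The shock moves the curves to Qd = 18 - 5P and Qs = 2P + 6.
Clearing the new market: 18 - 5P = 2P + 6, so P = 12/7 ≈ 1.7143 and Q = 66/7 ≈ 9.4286.
ΔQ = 9.4286 − 6 = +3.43.

+3.43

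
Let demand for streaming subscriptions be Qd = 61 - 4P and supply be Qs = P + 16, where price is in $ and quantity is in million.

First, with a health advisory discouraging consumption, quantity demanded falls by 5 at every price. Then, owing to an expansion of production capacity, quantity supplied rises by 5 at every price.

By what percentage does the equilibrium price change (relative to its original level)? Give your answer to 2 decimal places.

-22.22

Solve the original market: 61 - 4P = P + 16, hence P = 9 and Q = 25.
After the shift, demand is Qd = 56 - 4P and supply is Qs = P + 21.
New equilibrium: 56 - 4P = P + 21 ⇒ 35 = 5P ⇒ P = 7, Q = 28.
%ΔP = (7 − 9) / 9 × 100 = -22.22%.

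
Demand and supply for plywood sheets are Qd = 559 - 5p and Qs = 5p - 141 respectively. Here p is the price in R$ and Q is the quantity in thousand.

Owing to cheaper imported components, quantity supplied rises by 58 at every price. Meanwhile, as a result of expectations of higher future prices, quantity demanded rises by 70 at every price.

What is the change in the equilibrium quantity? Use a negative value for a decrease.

Solve the original market: 559 - 5p = 5p - 141, hence p = 70 and Q = 209.
After the shift, demand is Qd = 629 - 5p and supply is Qs = 5p - 83.
Setting them equal: 629 - 5p = 5p - 83 → 712 = 10p, so p = 71.2 and Q = 273.
ΔQ = 273 − 209 = +64.

+64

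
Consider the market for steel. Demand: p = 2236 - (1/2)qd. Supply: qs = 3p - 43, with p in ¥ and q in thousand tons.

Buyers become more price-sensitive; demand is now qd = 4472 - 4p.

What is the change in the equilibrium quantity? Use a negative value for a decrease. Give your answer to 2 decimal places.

-774.00

Before the shock: 4472 - 2p = 3p - 43 ⇒ 4515 = 5p ⇒ p = 903, q = 2666.
The shock moves the curves to qd = 4472 - 4p and qs = 3p - 43.
Clearing the new market: 4472 - 4p = 3p - 43, so p = 645 and q = 1892.
Δq = 1892 − 2666 = -774.00.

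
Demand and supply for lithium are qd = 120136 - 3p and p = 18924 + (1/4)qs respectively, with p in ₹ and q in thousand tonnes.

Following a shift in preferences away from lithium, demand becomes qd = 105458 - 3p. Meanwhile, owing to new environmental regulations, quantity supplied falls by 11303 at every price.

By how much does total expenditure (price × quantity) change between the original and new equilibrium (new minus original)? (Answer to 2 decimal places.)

Original equilibrium: 120136 - 3p = 4p - 75696 gives 195832 = 7p, so p = 27976 and q = 36208.
After the shift, demand is qd = 105458 - 3p and supply is qs = 4p - 86999.
Equate the new curves: 105458 - 3p = 4p - 86999, giving 192457 = 7p, p = 192457/7 ≈ 27493.8571, q = 160835/7 ≈ 22976.4286.
Expenditure moves from 27976×36208 = 1012955008 to 27493.8571×22976.4286 = 631710644.7959; change = -381244363.20.

-381244363.20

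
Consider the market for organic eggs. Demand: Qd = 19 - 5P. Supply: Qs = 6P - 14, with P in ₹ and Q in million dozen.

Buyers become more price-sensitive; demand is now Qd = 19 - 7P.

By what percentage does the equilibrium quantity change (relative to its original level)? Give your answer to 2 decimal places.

-69.23

Initially, 19 - 5P = 6P - 14, so 33 = 11P and P = 3, Q = 4.
The new curves are Qd = 19 - 7P (demand) and Qs = 6P - 14 (supply).
Clearing the new market: 19 - 7P = 6P - 14, so P = 33/13 ≈ 2.5385 and Q = 16/13 ≈ 1.2308.
%ΔQ = (1.2308 − 4) / 4 × 100 = -69.23%.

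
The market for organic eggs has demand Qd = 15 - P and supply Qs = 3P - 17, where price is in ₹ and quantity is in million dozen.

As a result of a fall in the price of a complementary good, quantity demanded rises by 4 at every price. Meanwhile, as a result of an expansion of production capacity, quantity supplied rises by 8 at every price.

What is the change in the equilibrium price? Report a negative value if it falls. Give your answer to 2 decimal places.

Original equilibrium: 15 - P = 3P - 17 gives 32 = 4P, so P = 8 and Q = 7.
With the change applied: demand Qd = 19 - P, supply Qs = 3P - 9.
Clearing the new market: 19 - P = 3P - 9, so P = 7 and Q = 12.
ΔP = 7 − 8 = -1.00.

-1.00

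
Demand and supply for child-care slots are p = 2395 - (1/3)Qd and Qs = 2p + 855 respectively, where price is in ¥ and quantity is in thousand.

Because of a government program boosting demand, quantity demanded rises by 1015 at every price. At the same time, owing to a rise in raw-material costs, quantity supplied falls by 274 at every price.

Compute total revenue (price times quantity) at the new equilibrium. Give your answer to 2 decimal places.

Original equilibrium: 7185 - 3p = 2p + 855 gives 6330 = 5p, so p = 1266 and Q = 3387.
The shock moves the curves to Qd = 8200 - 3p and Qs = 2p + 581.
Setting them equal: 8200 - 3p = 2p + 581 → 7619 = 5p, so p = 1523.8 and Q = 3628.6.
New expenditure = 1523.8 × 3628.6 = 5529260.68.

5529260.68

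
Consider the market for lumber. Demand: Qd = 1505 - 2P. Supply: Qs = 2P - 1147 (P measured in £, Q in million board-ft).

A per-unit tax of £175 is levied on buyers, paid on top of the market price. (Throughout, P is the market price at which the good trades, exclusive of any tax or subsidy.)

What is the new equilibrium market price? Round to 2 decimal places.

575.50

Original equilibrium: 1505 - 2P = 2P - 1147 gives 2652 = 4P, so P = 663 and Q = 179.
Since buyers pay the price plus the tax, the effective demand curve becomes Qd = 1155 - 2P.
Clearing the new market: 1155 - 2P = 2P - 1147, so P = 575.5 and Q = 4.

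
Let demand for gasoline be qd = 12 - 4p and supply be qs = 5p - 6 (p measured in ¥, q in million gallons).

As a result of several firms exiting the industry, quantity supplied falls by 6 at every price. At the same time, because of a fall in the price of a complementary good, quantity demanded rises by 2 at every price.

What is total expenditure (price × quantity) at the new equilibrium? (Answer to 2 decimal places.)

7.06

Initially, 12 - 4p = 5p - 6, so 18 = 9p and p = 2, q = 4.
After the shift, demand is qd = 14 - 4p and supply is qs = 5p - 12.
New equilibrium: 14 - 4p = 5p - 12 ⇒ 26 = 9p ⇒ p = 26/9 ≈ 2.8889, q = 22/9 ≈ 2.4444.
New expenditure = 2.8889 × 2.4444 = 7.06.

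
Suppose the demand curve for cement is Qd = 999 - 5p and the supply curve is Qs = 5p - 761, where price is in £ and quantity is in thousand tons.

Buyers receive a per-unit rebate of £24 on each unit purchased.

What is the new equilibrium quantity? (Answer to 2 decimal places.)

179.00

Original equilibrium: 999 - 5p = 5p - 761 gives 1760 = 10p, so p = 176 and Q = 119.
Since buyers' out-of-pocket price is the market price minus the rebate, the effective demand curve becomes Qd = 1119 - 5p.
Equate the new curves: 1119 - 5p = 5p - 761, giving 1880 = 10p, p = 188, Q = 179.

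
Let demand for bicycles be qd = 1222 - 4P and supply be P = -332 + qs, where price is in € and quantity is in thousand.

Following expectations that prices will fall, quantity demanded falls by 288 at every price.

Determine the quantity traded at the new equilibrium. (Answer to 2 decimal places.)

452.40

Solve the original market: 1222 - 4P = P + 332, hence P = 178 and q = 510.
The new curves are qd = 934 - 4P (demand) and qs = P + 332 (supply).
Equate the new curves: 934 - 4P = P + 332, giving 602 = 5P, P = 120.4, q = 452.4.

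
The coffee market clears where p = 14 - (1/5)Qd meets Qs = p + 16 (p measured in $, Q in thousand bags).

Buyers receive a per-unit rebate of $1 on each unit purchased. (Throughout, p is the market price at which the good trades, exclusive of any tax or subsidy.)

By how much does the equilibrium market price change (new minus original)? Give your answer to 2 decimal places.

+0.83

Solve the original market: 70 - 5p = p + 16, hence p = 9 and Q = 25.
Since buyers' out-of-pocket price is the market price minus the rebate, the effective demand curve becomes Qd = 75 - 5p.
Clearing the new market: 75 - 5p = p + 16, so p = 59/6 ≈ 9.8333 and Q = 155/6 ≈ 25.8333.
Δp = 9.8333 − 9 = +0.83.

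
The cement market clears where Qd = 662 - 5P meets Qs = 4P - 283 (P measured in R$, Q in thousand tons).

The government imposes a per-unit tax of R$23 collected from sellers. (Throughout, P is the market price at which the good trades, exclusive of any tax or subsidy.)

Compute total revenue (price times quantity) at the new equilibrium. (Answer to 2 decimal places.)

Initially, 662 - 5P = 4P - 283, so 945 = 9P and P = 105, Q = 137.
Since sellers keep the price net of the tax, the effective supply curve becomes Qs = 4P - 375.
Equate the new curves: 662 - 5P = 4P - 375, giving 1037 = 9P, P = 1037/9 ≈ 115.2222, Q = 773/9 ≈ 85.8889.
New expenditure = 115.2222 × 85.8889 = 9896.31.

9896.31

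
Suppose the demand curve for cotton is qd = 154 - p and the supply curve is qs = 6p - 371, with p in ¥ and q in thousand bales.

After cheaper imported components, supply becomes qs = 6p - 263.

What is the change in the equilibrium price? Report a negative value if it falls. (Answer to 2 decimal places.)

Solve the original market: 154 - p = 6p - 371, hence p = 75 and q = 79.
With the change applied: demand qd = 154 - p, supply qs = 6p - 263.
New equilibrium: 154 - p = 6p - 263 ⇒ 417 = 7p ⇒ p = 417/7 ≈ 59.5714, q = 661/7 ≈ 94.4286.
Δp = 59.5714 − 75 = -15.43.

-15.43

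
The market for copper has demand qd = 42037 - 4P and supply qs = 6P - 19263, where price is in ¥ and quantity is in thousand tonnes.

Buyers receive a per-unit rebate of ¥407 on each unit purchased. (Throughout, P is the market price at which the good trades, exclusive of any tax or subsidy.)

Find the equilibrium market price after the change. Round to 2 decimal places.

6292.80

Initially, 42037 - 4P = 6P - 19263, so 61300 = 10P and P = 6130, q = 17517.
Since buyers' out-of-pocket price is the market price minus the rebate, the effective demand curve becomes qd = 43665 - 4P.
New equilibrium: 43665 - 4P = 6P - 19263 ⇒ 62928 = 10P ⇒ P = 6292.8, q = 18493.8.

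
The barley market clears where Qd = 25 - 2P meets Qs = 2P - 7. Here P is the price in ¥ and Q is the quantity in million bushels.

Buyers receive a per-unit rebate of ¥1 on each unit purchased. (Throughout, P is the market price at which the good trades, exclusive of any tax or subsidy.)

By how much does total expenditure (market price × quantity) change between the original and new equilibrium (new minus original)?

+13

Before the shock: 25 - 2P = 2P - 7 ⇒ 32 = 4P ⇒ P = 8, Q = 9.
Since buyers' out-of-pocket price is the market price minus the rebate, the effective demand curve becomes Qd = 27 - 2P.
Equate the new curves: 27 - 2P = 2P - 7, giving 34 = 4P, P = 8.5, Q = 10.
Expenditure moves from 8×9 = 72 to 8.5×10 = 85; change = +13.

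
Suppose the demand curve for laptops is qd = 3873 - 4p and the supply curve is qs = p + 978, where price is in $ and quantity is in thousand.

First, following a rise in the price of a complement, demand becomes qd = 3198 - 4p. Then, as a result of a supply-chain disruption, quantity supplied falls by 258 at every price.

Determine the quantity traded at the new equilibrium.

Solve the original market: 3873 - 4p = p + 978, hence p = 579 and q = 1557.
After the shift, demand is qd = 3198 - 4p and supply is qs = p + 720.
Setting them equal: 3198 - 4p = p + 720 → 2478 = 5p, so p = 495.6 and q = 1215.6.

1215.6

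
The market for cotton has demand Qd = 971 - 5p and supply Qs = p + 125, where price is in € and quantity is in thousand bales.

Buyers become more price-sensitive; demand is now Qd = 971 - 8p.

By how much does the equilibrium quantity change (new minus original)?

Initially, 971 - 5p = p + 125, so 846 = 6p and p = 141, Q = 266.
The new curves are Qd = 971 - 8p (demand) and Qs = p + 125 (supply).
Equate the new curves: 971 - 8p = p + 125, giving 846 = 9p, p = 94, Q = 219.
ΔQ = 219 − 266 = -47.

-47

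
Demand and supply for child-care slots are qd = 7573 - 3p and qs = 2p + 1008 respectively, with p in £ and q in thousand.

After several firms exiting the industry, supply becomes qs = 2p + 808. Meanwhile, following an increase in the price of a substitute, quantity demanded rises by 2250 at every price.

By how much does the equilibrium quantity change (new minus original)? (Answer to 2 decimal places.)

+780.00

Original equilibrium: 7573 - 3p = 2p + 1008 gives 6565 = 5p, so p = 1313 and q = 3634.
With the change applied: demand qd = 9823 - 3p, supply qs = 2p + 808.
Equate the new curves: 9823 - 3p = 2p + 808, giving 9015 = 5p, p = 1803, q = 4414.
Δq = 4414 − 3634 = +780.00.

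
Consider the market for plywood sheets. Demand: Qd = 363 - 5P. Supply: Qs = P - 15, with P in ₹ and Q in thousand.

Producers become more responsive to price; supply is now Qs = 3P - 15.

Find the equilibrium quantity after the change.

Solve the original market: 363 - 5P = P - 15, hence P = 63 and Q = 48.
After the shift, demand is Qd = 363 - 5P and supply is Qs = 3P - 15.
New equilibrium: 363 - 5P = 3P - 15 ⇒ 378 = 8P ⇒ P = 47.25, Q = 126.75.

126.75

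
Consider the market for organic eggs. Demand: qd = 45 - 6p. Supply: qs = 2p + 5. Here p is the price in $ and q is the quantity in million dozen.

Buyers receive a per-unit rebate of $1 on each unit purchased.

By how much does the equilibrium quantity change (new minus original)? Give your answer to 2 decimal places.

Initially, 45 - 6p = 2p + 5, so 40 = 8p and p = 5, q = 15.
Since buyers' out-of-pocket price is the market price minus the rebate, the effective demand curve becomes qd = 51 - 6p.
Setting them equal: 51 - 6p = 2p + 5 → 46 = 8p, so p = 5.75 and q = 16.5.
Δq = 16.5 − 15 = +1.50.

+1.50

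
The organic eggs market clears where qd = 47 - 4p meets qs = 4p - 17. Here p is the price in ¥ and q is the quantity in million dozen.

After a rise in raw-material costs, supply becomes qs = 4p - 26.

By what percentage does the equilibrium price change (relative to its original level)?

+14.0625

Before the shock: 47 - 4p = 4p - 17 ⇒ 64 = 8p ⇒ p = 8, q = 15.
The new curves are qd = 47 - 4p (demand) and qs = 4p - 26 (supply).
New equilibrium: 47 - 4p = 4p - 26 ⇒ 73 = 8p ⇒ p = 9.125, q = 10.5.
%Δp = (9.125 − 8) / 8 × 100 = +14.0625%.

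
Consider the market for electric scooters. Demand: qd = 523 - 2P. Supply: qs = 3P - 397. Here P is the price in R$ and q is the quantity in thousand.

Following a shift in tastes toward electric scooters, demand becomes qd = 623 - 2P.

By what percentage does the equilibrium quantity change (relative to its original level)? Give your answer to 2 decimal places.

Before the shock: 523 - 2P = 3P - 397 ⇒ 920 = 5P ⇒ P = 184, q = 155.
With the change applied: demand qd = 623 - 2P, supply qs = 3P - 397.
Equate the new curves: 623 - 2P = 3P - 397, giving 1020 = 5P, P = 204, q = 215.
%Δq = (215 − 155) / 155 × 100 = +38.71%.

+38.71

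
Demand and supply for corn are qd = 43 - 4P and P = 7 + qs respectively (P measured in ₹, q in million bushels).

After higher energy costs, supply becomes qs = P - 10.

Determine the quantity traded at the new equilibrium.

0.6

Before the shock: 43 - 4P = P - 7 ⇒ 50 = 5P ⇒ P = 10, q = 3.
The new curves are qd = 43 - 4P (demand) and qs = P - 10 (supply).
Setting them equal: 43 - 4P = P - 10 → 53 = 5P, so P = 10.6 and q = 0.6.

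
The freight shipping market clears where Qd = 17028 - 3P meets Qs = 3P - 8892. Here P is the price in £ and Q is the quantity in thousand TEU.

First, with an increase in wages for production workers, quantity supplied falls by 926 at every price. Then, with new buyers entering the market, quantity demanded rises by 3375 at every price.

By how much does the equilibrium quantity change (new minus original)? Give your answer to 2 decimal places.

Original equilibrium: 17028 - 3P = 3P - 8892 gives 25920 = 6P, so P = 4320 and Q = 4068.
The new curves are Qd = 20403 - 3P (demand) and Qs = 3P - 9818 (supply).
Setting them equal: 20403 - 3P = 3P - 9818 → 30221 = 6P, so P = 30221/6 ≈ 5036.8333 and Q = 5292.5.
ΔQ = 5292.5 − 4068 = +1224.50.

+1224.50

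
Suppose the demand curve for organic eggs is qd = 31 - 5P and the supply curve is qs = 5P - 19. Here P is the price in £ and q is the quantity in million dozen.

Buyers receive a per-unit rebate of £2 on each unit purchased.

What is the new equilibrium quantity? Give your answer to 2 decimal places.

Solve the original market: 31 - 5P = 5P - 19, hence P = 5 and q = 6.
Since buyers' out-of-pocket price is the market price minus the rebate, the effective demand curve becomes qd = 41 - 5P.
New equilibrium: 41 - 5P = 5P - 19 ⇒ 60 = 10P ⇒ P = 6, q = 11.

11.00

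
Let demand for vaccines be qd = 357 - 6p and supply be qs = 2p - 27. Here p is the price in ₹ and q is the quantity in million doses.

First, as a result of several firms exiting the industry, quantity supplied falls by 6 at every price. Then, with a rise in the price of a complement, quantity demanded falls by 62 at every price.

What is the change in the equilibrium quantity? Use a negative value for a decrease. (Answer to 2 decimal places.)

-20.00

Before the shock: 357 - 6p = 2p - 27 ⇒ 384 = 8p ⇒ p = 48, q = 69.
After the shift, demand is qd = 295 - 6p and supply is qs = 2p - 33.
New equilibrium: 295 - 6p = 2p - 33 ⇒ 328 = 8p ⇒ p = 41, q = 49.
Δq = 49 − 69 = -20.00.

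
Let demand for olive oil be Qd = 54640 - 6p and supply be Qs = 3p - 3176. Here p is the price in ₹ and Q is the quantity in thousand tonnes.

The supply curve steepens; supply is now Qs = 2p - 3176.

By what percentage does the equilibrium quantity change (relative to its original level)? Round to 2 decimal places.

-29.93

Original equilibrium: 54640 - 6p = 3p - 3176 gives 57816 = 9p, so p = 6424 and Q = 16096.
After the shift, demand is Qd = 54640 - 6p and supply is Qs = 2p - 3176.
Setting them equal: 54640 - 6p = 2p - 3176 → 57816 = 8p, so p = 7227 and Q = 11278.
%ΔQ = (11278 − 16096) / 16096 × 100 = -29.93%.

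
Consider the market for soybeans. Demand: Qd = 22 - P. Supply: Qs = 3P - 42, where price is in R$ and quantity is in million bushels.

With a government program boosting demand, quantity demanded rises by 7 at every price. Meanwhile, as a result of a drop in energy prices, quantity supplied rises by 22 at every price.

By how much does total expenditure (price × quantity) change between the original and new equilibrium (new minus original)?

+109.1875

Before the shock: 22 - P = 3P - 42 ⇒ 64 = 4P ⇒ P = 16, Q = 6.
After the shift, demand is Qd = 29 - P and supply is Qs = 3P - 20.
Setting them equal: 29 - P = 3P - 20 → 49 = 4P, so P = 12.25 and Q = 16.75.
Expenditure moves from 16×6 = 96 to 12.25×16.75 = 205.1875; change = +109.1875.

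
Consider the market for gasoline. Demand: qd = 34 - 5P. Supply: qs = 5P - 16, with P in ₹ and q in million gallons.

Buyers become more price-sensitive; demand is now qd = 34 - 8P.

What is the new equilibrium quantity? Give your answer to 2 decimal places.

3.23

Before the shock: 34 - 5P = 5P - 16 ⇒ 50 = 10P ⇒ P = 5, q = 9.
The new curves are qd = 34 - 8P (demand) and qs = 5P - 16 (supply).
New equilibrium: 34 - 8P = 5P - 16 ⇒ 50 = 13P ⇒ P = 50/13 ≈ 3.8462, q = 42/13 ≈ 3.2308.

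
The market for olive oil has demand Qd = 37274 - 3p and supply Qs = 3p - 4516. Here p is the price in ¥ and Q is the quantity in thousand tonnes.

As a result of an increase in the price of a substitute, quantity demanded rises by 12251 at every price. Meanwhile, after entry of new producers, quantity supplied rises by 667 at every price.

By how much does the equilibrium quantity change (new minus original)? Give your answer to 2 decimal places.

+6459.00

Original equilibrium: 37274 - 3p = 3p - 4516 gives 41790 = 6p, so p = 6965 and Q = 16379.
The shock moves the curves to Qd = 49525 - 3p and Qs = 3p - 3849.
Equate the new curves: 49525 - 3p = 3p - 3849, giving 53374 = 6p, p = 26687/3 ≈ 8895.6667, Q = 22838.
ΔQ = 22838 − 16379 = +6459.00.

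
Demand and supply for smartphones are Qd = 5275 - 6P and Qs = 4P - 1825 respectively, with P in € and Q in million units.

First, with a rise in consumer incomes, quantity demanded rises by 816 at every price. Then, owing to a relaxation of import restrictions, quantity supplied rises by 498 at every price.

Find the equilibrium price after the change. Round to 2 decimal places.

741.80

Solve the original market: 5275 - 6P = 4P - 1825, hence P = 710 and Q = 1015.
The new curves are Qd = 6091 - 6P (demand) and Qs = 4P - 1327 (supply).
Clearing the new market: 6091 - 6P = 4P - 1327, so P = 741.8 and Q = 1640.2.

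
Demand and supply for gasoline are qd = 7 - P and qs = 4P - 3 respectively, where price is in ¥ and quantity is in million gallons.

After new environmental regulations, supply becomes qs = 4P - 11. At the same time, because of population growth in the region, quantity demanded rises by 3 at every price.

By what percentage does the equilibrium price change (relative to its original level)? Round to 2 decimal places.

+110.00

Before the shock: 7 - P = 4P - 3 ⇒ 10 = 5P ⇒ P = 2, q = 5.
After the shift, demand is qd = 10 - P and supply is qs = 4P - 11.
New equilibrium: 10 - P = 4P - 11 ⇒ 21 = 5P ⇒ P = 4.2, q = 5.8.
%ΔP = (4.2 − 2) / 2 × 100 = +110.00%.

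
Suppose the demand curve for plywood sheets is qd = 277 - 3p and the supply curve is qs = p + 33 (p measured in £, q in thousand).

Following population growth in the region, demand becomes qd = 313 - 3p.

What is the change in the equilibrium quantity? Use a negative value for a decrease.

+9

Solve the original market: 277 - 3p = p + 33, hence p = 61 and q = 94.
The new curves are qd = 313 - 3p (demand) and qs = p + 33 (supply).
New equilibrium: 313 - 3p = p + 33 ⇒ 280 = 4p ⇒ p = 70, q = 103.
Δq = 103 − 94 = +9.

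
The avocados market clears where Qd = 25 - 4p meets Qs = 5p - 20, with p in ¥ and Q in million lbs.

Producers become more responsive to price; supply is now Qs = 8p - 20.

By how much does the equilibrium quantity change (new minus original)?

+5

Original equilibrium: 25 - 4p = 5p - 20 gives 45 = 9p, so p = 5 and Q = 5.
With the change applied: demand Qd = 25 - 4p, supply Qs = 8p - 20.
Setting them equal: 25 - 4p = 8p - 20 → 45 = 12p, so p = 3.75 and Q = 10.
ΔQ = 10 − 5 = +5.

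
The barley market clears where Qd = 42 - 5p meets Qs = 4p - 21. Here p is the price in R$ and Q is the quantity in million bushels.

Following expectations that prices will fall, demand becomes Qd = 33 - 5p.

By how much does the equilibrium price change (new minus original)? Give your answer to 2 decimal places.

-1.00

Before the shock: 42 - 5p = 4p - 21 ⇒ 63 = 9p ⇒ p = 7, Q = 7.
After the shift, demand is Qd = 33 - 5p and supply is Qs = 4p - 21.
Equate the new curves: 33 - 5p = 4p - 21, giving 54 = 9p, p = 6, Q = 3.
Δp = 6 − 7 = -1.00.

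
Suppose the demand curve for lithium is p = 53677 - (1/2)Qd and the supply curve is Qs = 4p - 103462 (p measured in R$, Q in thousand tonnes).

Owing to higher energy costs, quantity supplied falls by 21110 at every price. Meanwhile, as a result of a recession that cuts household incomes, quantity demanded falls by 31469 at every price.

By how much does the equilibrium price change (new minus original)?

-1726.5

Before the shock: 107354 - 2p = 4p - 103462 ⇒ 210816 = 6p ⇒ p = 35136, Q = 37082.
After the shift, demand is Qd = 75885 - 2p and supply is Qs = 4p - 124572.
Setting them equal: 75885 - 2p = 4p - 124572 → 200457 = 6p, so p = 33409.5 and Q = 9066.
Δp = 33409.5 − 35136 = -1726.5.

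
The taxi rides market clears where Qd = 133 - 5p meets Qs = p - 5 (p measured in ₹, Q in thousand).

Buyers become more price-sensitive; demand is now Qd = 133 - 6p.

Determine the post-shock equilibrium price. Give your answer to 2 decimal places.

19.71

Solve the original market: 133 - 5p = p - 5, hence p = 23 and Q = 18.
The new curves are Qd = 133 - 6p (demand) and Qs = p - 5 (supply).
New equilibrium: 133 - 6p = p - 5 ⇒ 138 = 7p ⇒ p = 138/7 ≈ 19.7143, Q = 103/7 ≈ 14.7143.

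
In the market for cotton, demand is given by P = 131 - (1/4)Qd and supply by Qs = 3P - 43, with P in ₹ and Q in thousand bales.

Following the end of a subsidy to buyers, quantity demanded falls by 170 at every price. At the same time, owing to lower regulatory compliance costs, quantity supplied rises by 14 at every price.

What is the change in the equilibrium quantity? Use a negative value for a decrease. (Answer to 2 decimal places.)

Original equilibrium: 524 - 4P = 3P - 43 gives 567 = 7P, so P = 81 and Q = 200.
After the shift, demand is Qd = 354 - 4P and supply is Qs = 3P - 29.
New equilibrium: 354 - 4P = 3P - 29 ⇒ 383 = 7P ⇒ P = 383/7 ≈ 54.7143, Q = 946/7 ≈ 135.1429.
ΔQ = 135.1429 − 200 = -64.86.

-64.86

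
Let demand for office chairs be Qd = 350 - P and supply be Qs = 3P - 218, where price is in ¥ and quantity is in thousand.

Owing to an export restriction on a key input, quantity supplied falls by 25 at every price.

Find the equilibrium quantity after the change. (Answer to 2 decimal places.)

Before the shock: 350 - P = 3P - 218 ⇒ 568 = 4P ⇒ P = 142, Q = 208.
With the change applied: demand Qd = 350 - P, supply Qs = 3P - 243.
Equate the new curves: 350 - P = 3P - 243, giving 593 = 4P, P = 148.25, Q = 201.75.

201.75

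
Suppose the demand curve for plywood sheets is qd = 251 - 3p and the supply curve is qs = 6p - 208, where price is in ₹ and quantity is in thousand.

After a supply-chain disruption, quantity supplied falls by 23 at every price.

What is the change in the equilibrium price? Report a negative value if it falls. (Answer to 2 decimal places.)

+2.56

Initially, 251 - 3p = 6p - 208, so 459 = 9p and p = 51, q = 98.
After the shift, demand is qd = 251 - 3p and supply is qs = 6p - 231.
Clearing the new market: 251 - 3p = 6p - 231, so p = 482/9 ≈ 53.5556 and q = 271/3 ≈ 90.3333.
Δp = 53.5556 − 51 = +2.56.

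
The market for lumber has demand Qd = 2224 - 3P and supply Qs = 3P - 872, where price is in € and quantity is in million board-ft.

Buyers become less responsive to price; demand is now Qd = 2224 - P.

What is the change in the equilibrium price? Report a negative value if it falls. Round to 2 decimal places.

Before the shock: 2224 - 3P = 3P - 872 ⇒ 3096 = 6P ⇒ P = 516, Q = 676.
The new curves are Qd = 2224 - P (demand) and Qs = 3P - 872 (supply).
Clearing the new market: 2224 - P = 3P - 872, so P = 774 and Q = 1450.
ΔP = 774 − 516 = +258.00.

+258.00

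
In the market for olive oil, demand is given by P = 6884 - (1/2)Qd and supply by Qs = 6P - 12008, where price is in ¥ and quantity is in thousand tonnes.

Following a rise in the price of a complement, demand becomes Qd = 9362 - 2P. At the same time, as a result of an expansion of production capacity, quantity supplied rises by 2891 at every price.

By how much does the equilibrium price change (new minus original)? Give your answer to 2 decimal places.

Before the shock: 13768 - 2P = 6P - 12008 ⇒ 25776 = 8P ⇒ P = 3222, Q = 7324.
After the shift, demand is Qd = 9362 - 2P and supply is Qs = 6P - 9117.
Clearing the new market: 9362 - 2P = 6P - 9117, so P = 2309.875 and Q = 4742.25.
ΔP = 2309.875 − 3222 = -912.13.

-912.13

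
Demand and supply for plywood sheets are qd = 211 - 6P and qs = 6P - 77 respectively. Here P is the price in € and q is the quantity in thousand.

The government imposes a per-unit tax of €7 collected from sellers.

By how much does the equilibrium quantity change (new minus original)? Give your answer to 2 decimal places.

-21.00

Before the shock: 211 - 6P = 6P - 77 ⇒ 288 = 12P ⇒ P = 24, q = 67.
Since sellers keep the price net of the tax, the effective supply curve becomes qs = 6P - 119.
Setting them equal: 211 - 6P = 6P - 119 → 330 = 12P, so P = 27.5 and q = 46.
Δq = 46 − 67 = -21.00.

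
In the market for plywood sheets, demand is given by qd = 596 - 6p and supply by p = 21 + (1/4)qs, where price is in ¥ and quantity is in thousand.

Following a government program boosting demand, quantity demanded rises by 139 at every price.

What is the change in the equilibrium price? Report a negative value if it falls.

Solve the original market: 596 - 6p = 4p - 84, hence p = 68 and q = 188.
With the change applied: demand qd = 735 - 6p, supply qs = 4p - 84.
New equilibrium: 735 - 6p = 4p - 84 ⇒ 819 = 10p ⇒ p = 81.9, q = 243.6.
Δp = 81.9 − 68 = +13.9.

+13.9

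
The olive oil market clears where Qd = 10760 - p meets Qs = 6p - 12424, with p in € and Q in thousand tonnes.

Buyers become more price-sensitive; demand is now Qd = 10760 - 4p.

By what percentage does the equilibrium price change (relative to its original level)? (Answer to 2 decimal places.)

Solve the original market: 10760 - p = 6p - 12424, hence p = 3312 and Q = 7448.
The shock moves the curves to Qd = 10760 - 4p and Qs = 6p - 12424.
Setting them equal: 10760 - 4p = 6p - 12424 → 23184 = 10p, so p = 2318.4 and Q = 1486.4.
%Δp = (2318.4 − 3312) / 3312 × 100 = -30.00%.

-30.00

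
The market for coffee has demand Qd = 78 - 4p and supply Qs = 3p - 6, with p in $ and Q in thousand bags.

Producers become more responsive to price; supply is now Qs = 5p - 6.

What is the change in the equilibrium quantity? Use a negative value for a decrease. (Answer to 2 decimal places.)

Initially, 78 - 4p = 3p - 6, so 84 = 7p and p = 12, Q = 30.
The shock moves the curves to Qd = 78 - 4p and Qs = 5p - 6.
Setting them equal: 78 - 4p = 5p - 6 → 84 = 9p, so p = 28/3 ≈ 9.3333 and Q = 122/3 ≈ 40.6667.
ΔQ = 40.6667 − 30 = +10.67.

+10.67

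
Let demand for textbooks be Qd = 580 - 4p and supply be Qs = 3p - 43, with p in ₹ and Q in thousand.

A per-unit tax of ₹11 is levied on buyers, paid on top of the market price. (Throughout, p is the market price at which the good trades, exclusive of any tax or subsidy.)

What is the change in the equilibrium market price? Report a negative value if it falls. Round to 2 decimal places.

-6.29

Original equilibrium: 580 - 4p = 3p - 43 gives 623 = 7p, so p = 89 and Q = 224.
Since buyers pay the price plus the tax, the effective demand curve becomes Qd = 536 - 4p.
Setting them equal: 536 - 4p = 3p - 43 → 579 = 7p, so p = 579/7 ≈ 82.7143 and Q = 1436/7 ≈ 205.1429.
Δp = 82.7143 − 89 = -6.29.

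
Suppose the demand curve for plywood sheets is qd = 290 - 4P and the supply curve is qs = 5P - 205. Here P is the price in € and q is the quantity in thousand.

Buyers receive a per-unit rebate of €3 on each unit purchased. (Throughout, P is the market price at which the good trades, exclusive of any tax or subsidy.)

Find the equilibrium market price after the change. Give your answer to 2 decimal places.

Before the shock: 290 - 4P = 5P - 205 ⇒ 495 = 9P ⇒ P = 55, q = 70.
Since buyers' out-of-pocket price is the market price minus the rebate, the effective demand curve becomes qd = 302 - 4P.
Clearing the new market: 302 - 4P = 5P - 205, so P = 169/3 ≈ 56.3333 and q = 230/3 ≈ 76.6667.

56.33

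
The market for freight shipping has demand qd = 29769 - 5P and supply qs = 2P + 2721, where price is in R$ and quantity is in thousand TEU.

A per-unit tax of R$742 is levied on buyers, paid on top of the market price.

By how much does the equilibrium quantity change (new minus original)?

Solve the original market: 29769 - 5P = 2P + 2721, hence P = 3864 and q = 10449.
Since buyers pay the price plus the tax, the effective demand curve becomes qd = 26059 - 5P.
Clearing the new market: 26059 - 5P = 2P + 2721, so P = 3334 and q = 9389.
Δq = 9389 − 10449 = -1060.

-1060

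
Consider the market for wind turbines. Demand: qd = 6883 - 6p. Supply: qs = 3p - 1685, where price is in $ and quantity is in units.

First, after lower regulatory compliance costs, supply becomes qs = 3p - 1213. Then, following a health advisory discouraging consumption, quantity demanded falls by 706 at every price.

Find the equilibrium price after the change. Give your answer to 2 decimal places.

821.11

Solve the original market: 6883 - 6p = 3p - 1685, hence p = 952 and q = 1171.
After the shift, demand is qd = 6177 - 6p and supply is qs = 3p - 1213.
New equilibrium: 6177 - 6p = 3p - 1213 ⇒ 7390 = 9p ⇒ p = 7390/9 ≈ 821.1111, q = 3751/3 ≈ 1250.3333.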